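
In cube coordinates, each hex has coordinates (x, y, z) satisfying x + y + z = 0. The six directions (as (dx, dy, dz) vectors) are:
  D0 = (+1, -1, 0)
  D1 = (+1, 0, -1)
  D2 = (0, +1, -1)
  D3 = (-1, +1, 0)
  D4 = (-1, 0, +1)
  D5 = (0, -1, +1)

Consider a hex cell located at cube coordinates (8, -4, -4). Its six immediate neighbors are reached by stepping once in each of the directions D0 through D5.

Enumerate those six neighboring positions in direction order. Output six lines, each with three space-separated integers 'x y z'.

Center: (8, -4, -4). Add each direction:
  D0: (8, -4, -4) + (1, -1, 0) = (9, -5, -4)
  D1: (8, -4, -4) + (1, 0, -1) = (9, -4, -5)
  D2: (8, -4, -4) + (0, 1, -1) = (8, -3, -5)
  D3: (8, -4, -4) + (-1, 1, 0) = (7, -3, -4)
  D4: (8, -4, -4) + (-1, 0, 1) = (7, -4, -3)
  D5: (8, -4, -4) + (0, -1, 1) = (8, -5, -3)

Answer: 9 -5 -4
9 -4 -5
8 -3 -5
7 -3 -4
7 -4 -3
8 -5 -3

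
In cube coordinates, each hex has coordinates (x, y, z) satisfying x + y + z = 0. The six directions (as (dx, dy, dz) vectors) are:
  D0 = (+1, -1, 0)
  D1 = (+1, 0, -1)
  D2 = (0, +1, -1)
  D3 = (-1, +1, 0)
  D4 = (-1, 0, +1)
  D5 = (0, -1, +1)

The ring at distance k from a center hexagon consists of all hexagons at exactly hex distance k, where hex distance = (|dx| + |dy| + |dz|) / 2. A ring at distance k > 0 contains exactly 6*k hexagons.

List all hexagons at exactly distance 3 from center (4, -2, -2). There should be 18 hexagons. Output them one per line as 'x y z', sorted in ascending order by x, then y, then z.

Answer: 1 -2 1
1 -1 0
1 0 -1
1 1 -2
2 -3 1
2 1 -3
3 -4 1
3 1 -4
4 -5 1
4 1 -5
5 -5 0
5 0 -5
6 -5 -1
6 -1 -5
7 -5 -2
7 -4 -3
7 -3 -4
7 -2 -5

Derivation:
Walk ring at distance 3 from (4, -2, -2):
Start at center + D4*3 = (1, -2, 1)
  hex 0: (1, -2, 1)
  hex 1: (2, -3, 1)
  hex 2: (3, -4, 1)
  hex 3: (4, -5, 1)
  hex 4: (5, -5, 0)
  hex 5: (6, -5, -1)
  hex 6: (7, -5, -2)
  hex 7: (7, -4, -3)
  hex 8: (7, -3, -4)
  hex 9: (7, -2, -5)
  hex 10: (6, -1, -5)
  hex 11: (5, 0, -5)
  hex 12: (4, 1, -5)
  hex 13: (3, 1, -4)
  hex 14: (2, 1, -3)
  hex 15: (1, 1, -2)
  hex 16: (1, 0, -1)
  hex 17: (1, -1, 0)
Sorted: 18 hexes.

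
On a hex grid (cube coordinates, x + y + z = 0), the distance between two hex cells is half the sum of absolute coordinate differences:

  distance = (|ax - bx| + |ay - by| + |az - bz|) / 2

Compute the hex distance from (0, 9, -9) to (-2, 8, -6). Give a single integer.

|ax - bx| = |0 - (-2)| = 2
|ay - by| = |9 - 8| = 1
|az - bz| = |-9 - (-6)| = 3
distance = (2 + 1 + 3) / 2 = 6 / 2 = 3

Answer: 3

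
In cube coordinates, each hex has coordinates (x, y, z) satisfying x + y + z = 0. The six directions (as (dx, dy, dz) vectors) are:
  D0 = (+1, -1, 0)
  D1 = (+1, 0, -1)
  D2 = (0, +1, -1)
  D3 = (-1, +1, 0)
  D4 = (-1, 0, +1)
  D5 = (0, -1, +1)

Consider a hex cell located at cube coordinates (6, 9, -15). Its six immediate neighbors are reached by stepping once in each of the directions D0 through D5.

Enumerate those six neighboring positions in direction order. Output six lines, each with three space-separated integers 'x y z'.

Center: (6, 9, -15). Add each direction:
  D0: (6, 9, -15) + (1, -1, 0) = (7, 8, -15)
  D1: (6, 9, -15) + (1, 0, -1) = (7, 9, -16)
  D2: (6, 9, -15) + (0, 1, -1) = (6, 10, -16)
  D3: (6, 9, -15) + (-1, 1, 0) = (5, 10, -15)
  D4: (6, 9, -15) + (-1, 0, 1) = (5, 9, -14)
  D5: (6, 9, -15) + (0, -1, 1) = (6, 8, -14)

Answer: 7 8 -15
7 9 -16
6 10 -16
5 10 -15
5 9 -14
6 8 -14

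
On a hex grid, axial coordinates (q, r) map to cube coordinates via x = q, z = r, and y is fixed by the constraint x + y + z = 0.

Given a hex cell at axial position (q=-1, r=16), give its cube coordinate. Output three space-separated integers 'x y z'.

Answer: -1 -15 16

Derivation:
x = q = -1
z = r = 16
y = -x - z = -(-1) - (16) = -15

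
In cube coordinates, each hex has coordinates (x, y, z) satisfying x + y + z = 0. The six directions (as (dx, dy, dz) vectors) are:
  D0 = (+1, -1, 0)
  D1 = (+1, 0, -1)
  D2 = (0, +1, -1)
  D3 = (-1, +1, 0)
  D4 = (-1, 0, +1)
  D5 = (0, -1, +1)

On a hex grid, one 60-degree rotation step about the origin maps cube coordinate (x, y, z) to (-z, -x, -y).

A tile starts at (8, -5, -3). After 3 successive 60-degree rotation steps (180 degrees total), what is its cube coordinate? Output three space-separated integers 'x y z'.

Answer: -8 5 3

Derivation:
Start: (8, -5, -3)
Step 1: (8, -5, -3) -> (-(-3), -(8), -(-5)) = (3, -8, 5)
Step 2: (3, -8, 5) -> (-(5), -(3), -(-8)) = (-5, -3, 8)
Step 3: (-5, -3, 8) -> (-(8), -(-5), -(-3)) = (-8, 5, 3)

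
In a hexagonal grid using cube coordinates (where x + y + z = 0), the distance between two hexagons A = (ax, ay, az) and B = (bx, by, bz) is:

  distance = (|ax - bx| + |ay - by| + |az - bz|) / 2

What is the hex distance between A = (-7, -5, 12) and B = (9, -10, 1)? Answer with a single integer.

|ax - bx| = |-7 - 9| = 16
|ay - by| = |-5 - (-10)| = 5
|az - bz| = |12 - 1| = 11
distance = (16 + 5 + 11) / 2 = 32 / 2 = 16

Answer: 16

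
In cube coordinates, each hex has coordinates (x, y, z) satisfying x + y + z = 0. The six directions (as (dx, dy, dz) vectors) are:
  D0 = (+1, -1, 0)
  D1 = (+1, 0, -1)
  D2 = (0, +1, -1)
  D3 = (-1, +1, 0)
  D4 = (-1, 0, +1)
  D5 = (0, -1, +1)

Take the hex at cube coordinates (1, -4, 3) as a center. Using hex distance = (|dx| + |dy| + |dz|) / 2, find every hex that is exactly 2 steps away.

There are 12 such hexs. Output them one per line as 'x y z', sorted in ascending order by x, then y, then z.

Answer: -1 -4 5
-1 -3 4
-1 -2 3
0 -5 5
0 -2 2
1 -6 5
1 -2 1
2 -6 4
2 -3 1
3 -6 3
3 -5 2
3 -4 1

Derivation:
Walk ring at distance 2 from (1, -4, 3):
Start at center + D4*2 = (-1, -4, 5)
  hex 0: (-1, -4, 5)
  hex 1: (0, -5, 5)
  hex 2: (1, -6, 5)
  hex 3: (2, -6, 4)
  hex 4: (3, -6, 3)
  hex 5: (3, -5, 2)
  hex 6: (3, -4, 1)
  hex 7: (2, -3, 1)
  hex 8: (1, -2, 1)
  hex 9: (0, -2, 2)
  hex 10: (-1, -2, 3)
  hex 11: (-1, -3, 4)
Sorted: 12 hexes.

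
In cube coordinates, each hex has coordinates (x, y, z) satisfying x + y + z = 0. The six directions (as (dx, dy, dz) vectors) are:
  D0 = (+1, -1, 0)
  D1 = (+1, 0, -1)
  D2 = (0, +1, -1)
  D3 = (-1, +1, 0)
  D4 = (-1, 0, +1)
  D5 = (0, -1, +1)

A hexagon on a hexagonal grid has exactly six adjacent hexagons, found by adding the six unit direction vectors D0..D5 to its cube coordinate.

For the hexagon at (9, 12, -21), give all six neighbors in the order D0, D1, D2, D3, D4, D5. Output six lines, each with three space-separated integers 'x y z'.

Answer: 10 11 -21
10 12 -22
9 13 -22
8 13 -21
8 12 -20
9 11 -20

Derivation:
Center: (9, 12, -21). Add each direction:
  D0: (9, 12, -21) + (1, -1, 0) = (10, 11, -21)
  D1: (9, 12, -21) + (1, 0, -1) = (10, 12, -22)
  D2: (9, 12, -21) + (0, 1, -1) = (9, 13, -22)
  D3: (9, 12, -21) + (-1, 1, 0) = (8, 13, -21)
  D4: (9, 12, -21) + (-1, 0, 1) = (8, 12, -20)
  D5: (9, 12, -21) + (0, -1, 1) = (9, 11, -20)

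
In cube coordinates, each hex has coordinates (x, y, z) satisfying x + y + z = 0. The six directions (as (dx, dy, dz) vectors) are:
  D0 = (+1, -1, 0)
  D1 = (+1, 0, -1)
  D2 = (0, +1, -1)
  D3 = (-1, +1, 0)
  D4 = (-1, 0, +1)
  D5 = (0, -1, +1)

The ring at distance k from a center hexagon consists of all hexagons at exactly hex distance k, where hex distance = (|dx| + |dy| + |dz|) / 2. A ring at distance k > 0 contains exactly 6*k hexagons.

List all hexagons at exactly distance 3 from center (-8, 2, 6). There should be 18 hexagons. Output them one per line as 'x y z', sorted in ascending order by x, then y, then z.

Walk ring at distance 3 from (-8, 2, 6):
Start at center + D4*3 = (-11, 2, 9)
  hex 0: (-11, 2, 9)
  hex 1: (-10, 1, 9)
  hex 2: (-9, 0, 9)
  hex 3: (-8, -1, 9)
  hex 4: (-7, -1, 8)
  hex 5: (-6, -1, 7)
  hex 6: (-5, -1, 6)
  hex 7: (-5, 0, 5)
  hex 8: (-5, 1, 4)
  hex 9: (-5, 2, 3)
  hex 10: (-6, 3, 3)
  hex 11: (-7, 4, 3)
  hex 12: (-8, 5, 3)
  hex 13: (-9, 5, 4)
  hex 14: (-10, 5, 5)
  hex 15: (-11, 5, 6)
  hex 16: (-11, 4, 7)
  hex 17: (-11, 3, 8)
Sorted: 18 hexes.

Answer: -11 2 9
-11 3 8
-11 4 7
-11 5 6
-10 1 9
-10 5 5
-9 0 9
-9 5 4
-8 -1 9
-8 5 3
-7 -1 8
-7 4 3
-6 -1 7
-6 3 3
-5 -1 6
-5 0 5
-5 1 4
-5 2 3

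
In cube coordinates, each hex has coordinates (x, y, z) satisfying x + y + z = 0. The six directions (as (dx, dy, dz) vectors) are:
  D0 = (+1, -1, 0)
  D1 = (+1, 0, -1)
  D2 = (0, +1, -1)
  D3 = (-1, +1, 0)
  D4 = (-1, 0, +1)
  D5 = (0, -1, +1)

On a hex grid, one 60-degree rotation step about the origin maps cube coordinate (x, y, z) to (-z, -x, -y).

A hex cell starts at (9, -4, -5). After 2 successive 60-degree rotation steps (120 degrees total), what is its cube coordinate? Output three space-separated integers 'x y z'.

Answer: -4 -5 9

Derivation:
Start: (9, -4, -5)
Step 1: (9, -4, -5) -> (-(-5), -(9), -(-4)) = (5, -9, 4)
Step 2: (5, -9, 4) -> (-(4), -(5), -(-9)) = (-4, -5, 9)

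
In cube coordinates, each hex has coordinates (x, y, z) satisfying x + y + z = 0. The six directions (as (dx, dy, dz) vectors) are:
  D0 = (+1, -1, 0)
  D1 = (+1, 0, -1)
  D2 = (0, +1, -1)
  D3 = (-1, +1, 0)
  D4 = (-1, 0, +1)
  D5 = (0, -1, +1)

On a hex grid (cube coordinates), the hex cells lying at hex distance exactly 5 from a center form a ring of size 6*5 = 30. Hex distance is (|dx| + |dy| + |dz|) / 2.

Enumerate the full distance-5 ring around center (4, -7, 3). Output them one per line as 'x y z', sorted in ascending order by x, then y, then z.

Walk ring at distance 5 from (4, -7, 3):
Start at center + D4*5 = (-1, -7, 8)
  hex 0: (-1, -7, 8)
  hex 1: (0, -8, 8)
  hex 2: (1, -9, 8)
  hex 3: (2, -10, 8)
  hex 4: (3, -11, 8)
  hex 5: (4, -12, 8)
  hex 6: (5, -12, 7)
  hex 7: (6, -12, 6)
  hex 8: (7, -12, 5)
  hex 9: (8, -12, 4)
  hex 10: (9, -12, 3)
  hex 11: (9, -11, 2)
  hex 12: (9, -10, 1)
  hex 13: (9, -9, 0)
  hex 14: (9, -8, -1)
  hex 15: (9, -7, -2)
  hex 16: (8, -6, -2)
  hex 17: (7, -5, -2)
  hex 18: (6, -4, -2)
  hex 19: (5, -3, -2)
  hex 20: (4, -2, -2)
  hex 21: (3, -2, -1)
  hex 22: (2, -2, 0)
  hex 23: (1, -2, 1)
  hex 24: (0, -2, 2)
  hex 25: (-1, -2, 3)
  hex 26: (-1, -3, 4)
  hex 27: (-1, -4, 5)
  hex 28: (-1, -5, 6)
  hex 29: (-1, -6, 7)
Sorted: 30 hexes.

Answer: -1 -7 8
-1 -6 7
-1 -5 6
-1 -4 5
-1 -3 4
-1 -2 3
0 -8 8
0 -2 2
1 -9 8
1 -2 1
2 -10 8
2 -2 0
3 -11 8
3 -2 -1
4 -12 8
4 -2 -2
5 -12 7
5 -3 -2
6 -12 6
6 -4 -2
7 -12 5
7 -5 -2
8 -12 4
8 -6 -2
9 -12 3
9 -11 2
9 -10 1
9 -9 0
9 -8 -1
9 -7 -2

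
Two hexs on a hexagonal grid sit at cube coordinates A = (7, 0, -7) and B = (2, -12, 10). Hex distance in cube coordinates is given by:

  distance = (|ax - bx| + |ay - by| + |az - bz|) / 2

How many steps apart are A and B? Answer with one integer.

|ax - bx| = |7 - 2| = 5
|ay - by| = |0 - (-12)| = 12
|az - bz| = |-7 - 10| = 17
distance = (5 + 12 + 17) / 2 = 34 / 2 = 17

Answer: 17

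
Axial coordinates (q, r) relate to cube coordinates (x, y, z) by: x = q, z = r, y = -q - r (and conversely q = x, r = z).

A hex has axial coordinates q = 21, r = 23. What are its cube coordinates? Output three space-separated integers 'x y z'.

x = q = 21
z = r = 23
y = -x - z = -(21) - (23) = -44

Answer: 21 -44 23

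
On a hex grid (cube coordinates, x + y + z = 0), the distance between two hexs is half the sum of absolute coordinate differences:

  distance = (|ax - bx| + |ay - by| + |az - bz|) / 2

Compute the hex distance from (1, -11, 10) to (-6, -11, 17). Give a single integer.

|ax - bx| = |1 - (-6)| = 7
|ay - by| = |-11 - (-11)| = 0
|az - bz| = |10 - 17| = 7
distance = (7 + 0 + 7) / 2 = 14 / 2 = 7

Answer: 7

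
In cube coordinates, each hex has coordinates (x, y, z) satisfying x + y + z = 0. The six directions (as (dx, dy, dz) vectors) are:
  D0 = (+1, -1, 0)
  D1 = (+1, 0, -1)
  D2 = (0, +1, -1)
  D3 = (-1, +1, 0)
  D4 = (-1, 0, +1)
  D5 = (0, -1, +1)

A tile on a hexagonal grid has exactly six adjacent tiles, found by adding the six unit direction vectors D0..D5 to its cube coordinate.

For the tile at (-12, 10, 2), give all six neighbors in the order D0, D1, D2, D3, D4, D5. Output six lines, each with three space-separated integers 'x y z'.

Center: (-12, 10, 2). Add each direction:
  D0: (-12, 10, 2) + (1, -1, 0) = (-11, 9, 2)
  D1: (-12, 10, 2) + (1, 0, -1) = (-11, 10, 1)
  D2: (-12, 10, 2) + (0, 1, -1) = (-12, 11, 1)
  D3: (-12, 10, 2) + (-1, 1, 0) = (-13, 11, 2)
  D4: (-12, 10, 2) + (-1, 0, 1) = (-13, 10, 3)
  D5: (-12, 10, 2) + (0, -1, 1) = (-12, 9, 3)

Answer: -11 9 2
-11 10 1
-12 11 1
-13 11 2
-13 10 3
-12 9 3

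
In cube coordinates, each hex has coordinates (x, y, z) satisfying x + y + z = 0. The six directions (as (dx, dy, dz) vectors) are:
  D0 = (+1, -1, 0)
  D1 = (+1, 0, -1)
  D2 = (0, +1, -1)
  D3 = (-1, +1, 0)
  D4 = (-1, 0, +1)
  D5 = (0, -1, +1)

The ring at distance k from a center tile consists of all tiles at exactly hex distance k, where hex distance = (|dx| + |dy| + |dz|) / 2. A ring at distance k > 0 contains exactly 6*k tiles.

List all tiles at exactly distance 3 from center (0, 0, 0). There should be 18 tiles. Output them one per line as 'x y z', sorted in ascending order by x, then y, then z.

Answer: -3 0 3
-3 1 2
-3 2 1
-3 3 0
-2 -1 3
-2 3 -1
-1 -2 3
-1 3 -2
0 -3 3
0 3 -3
1 -3 2
1 2 -3
2 -3 1
2 1 -3
3 -3 0
3 -2 -1
3 -1 -2
3 0 -3

Derivation:
Walk ring at distance 3 from (0, 0, 0):
Start at center + D4*3 = (-3, 0, 3)
  hex 0: (-3, 0, 3)
  hex 1: (-2, -1, 3)
  hex 2: (-1, -2, 3)
  hex 3: (0, -3, 3)
  hex 4: (1, -3, 2)
  hex 5: (2, -3, 1)
  hex 6: (3, -3, 0)
  hex 7: (3, -2, -1)
  hex 8: (3, -1, -2)
  hex 9: (3, 0, -3)
  hex 10: (2, 1, -3)
  hex 11: (1, 2, -3)
  hex 12: (0, 3, -3)
  hex 13: (-1, 3, -2)
  hex 14: (-2, 3, -1)
  hex 15: (-3, 3, 0)
  hex 16: (-3, 2, 1)
  hex 17: (-3, 1, 2)
Sorted: 18 hexes.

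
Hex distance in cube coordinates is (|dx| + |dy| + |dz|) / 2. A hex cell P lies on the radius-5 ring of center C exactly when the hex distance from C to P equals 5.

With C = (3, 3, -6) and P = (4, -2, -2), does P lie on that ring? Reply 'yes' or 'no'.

Answer: yes

Derivation:
|px - cx| = |4 - 3| = 1
|py - cy| = |-2 - 3| = 5
|pz - cz| = |-2 - (-6)| = 4
distance = (1+5+4)/2 = 10/2 = 5
radius = 5; distance == radius -> yes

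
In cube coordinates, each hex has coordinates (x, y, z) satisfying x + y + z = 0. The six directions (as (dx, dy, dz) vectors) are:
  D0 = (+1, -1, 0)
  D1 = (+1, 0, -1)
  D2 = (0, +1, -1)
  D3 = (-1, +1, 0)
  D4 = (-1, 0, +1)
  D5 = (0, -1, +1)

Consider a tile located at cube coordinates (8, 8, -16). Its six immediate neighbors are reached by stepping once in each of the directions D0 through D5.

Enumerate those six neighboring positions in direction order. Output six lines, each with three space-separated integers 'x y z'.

Answer: 9 7 -16
9 8 -17
8 9 -17
7 9 -16
7 8 -15
8 7 -15

Derivation:
Center: (8, 8, -16). Add each direction:
  D0: (8, 8, -16) + (1, -1, 0) = (9, 7, -16)
  D1: (8, 8, -16) + (1, 0, -1) = (9, 8, -17)
  D2: (8, 8, -16) + (0, 1, -1) = (8, 9, -17)
  D3: (8, 8, -16) + (-1, 1, 0) = (7, 9, -16)
  D4: (8, 8, -16) + (-1, 0, 1) = (7, 8, -15)
  D5: (8, 8, -16) + (0, -1, 1) = (8, 7, -15)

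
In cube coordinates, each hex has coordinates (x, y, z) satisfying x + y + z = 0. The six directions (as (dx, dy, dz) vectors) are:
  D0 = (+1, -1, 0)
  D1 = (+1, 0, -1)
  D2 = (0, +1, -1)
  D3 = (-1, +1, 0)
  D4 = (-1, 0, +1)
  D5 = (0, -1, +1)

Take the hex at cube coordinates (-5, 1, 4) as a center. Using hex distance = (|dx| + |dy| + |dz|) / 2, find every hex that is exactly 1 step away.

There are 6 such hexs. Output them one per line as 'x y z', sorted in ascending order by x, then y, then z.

Answer: -6 1 5
-6 2 4
-5 0 5
-5 2 3
-4 0 4
-4 1 3

Derivation:
Walk ring at distance 1 from (-5, 1, 4):
Start at center + D4*1 = (-6, 1, 5)
  hex 0: (-6, 1, 5)
  hex 1: (-5, 0, 5)
  hex 2: (-4, 0, 4)
  hex 3: (-4, 1, 3)
  hex 4: (-5, 2, 3)
  hex 5: (-6, 2, 4)
Sorted: 6 hexes.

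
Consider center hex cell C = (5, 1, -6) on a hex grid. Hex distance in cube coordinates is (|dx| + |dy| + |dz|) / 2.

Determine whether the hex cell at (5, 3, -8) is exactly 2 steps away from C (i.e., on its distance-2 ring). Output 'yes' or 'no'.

Answer: yes

Derivation:
|px - cx| = |5 - 5| = 0
|py - cy| = |3 - 1| = 2
|pz - cz| = |-8 - (-6)| = 2
distance = (0+2+2)/2 = 4/2 = 2
radius = 2; distance == radius -> yes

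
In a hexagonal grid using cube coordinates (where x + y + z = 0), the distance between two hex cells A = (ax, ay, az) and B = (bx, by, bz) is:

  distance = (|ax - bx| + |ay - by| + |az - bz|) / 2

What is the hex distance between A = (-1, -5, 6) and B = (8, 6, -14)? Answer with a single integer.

|ax - bx| = |-1 - 8| = 9
|ay - by| = |-5 - 6| = 11
|az - bz| = |6 - (-14)| = 20
distance = (9 + 11 + 20) / 2 = 40 / 2 = 20

Answer: 20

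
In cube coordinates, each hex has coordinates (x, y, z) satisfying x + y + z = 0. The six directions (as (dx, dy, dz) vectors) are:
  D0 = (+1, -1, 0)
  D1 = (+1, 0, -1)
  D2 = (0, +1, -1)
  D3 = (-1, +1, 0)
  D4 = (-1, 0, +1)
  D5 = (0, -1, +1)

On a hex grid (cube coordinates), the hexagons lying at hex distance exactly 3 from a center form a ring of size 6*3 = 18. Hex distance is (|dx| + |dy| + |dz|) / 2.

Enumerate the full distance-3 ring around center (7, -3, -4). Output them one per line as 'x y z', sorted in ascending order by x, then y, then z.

Walk ring at distance 3 from (7, -3, -4):
Start at center + D4*3 = (4, -3, -1)
  hex 0: (4, -3, -1)
  hex 1: (5, -4, -1)
  hex 2: (6, -5, -1)
  hex 3: (7, -6, -1)
  hex 4: (8, -6, -2)
  hex 5: (9, -6, -3)
  hex 6: (10, -6, -4)
  hex 7: (10, -5, -5)
  hex 8: (10, -4, -6)
  hex 9: (10, -3, -7)
  hex 10: (9, -2, -7)
  hex 11: (8, -1, -7)
  hex 12: (7, 0, -7)
  hex 13: (6, 0, -6)
  hex 14: (5, 0, -5)
  hex 15: (4, 0, -4)
  hex 16: (4, -1, -3)
  hex 17: (4, -2, -2)
Sorted: 18 hexes.

Answer: 4 -3 -1
4 -2 -2
4 -1 -3
4 0 -4
5 -4 -1
5 0 -5
6 -5 -1
6 0 -6
7 -6 -1
7 0 -7
8 -6 -2
8 -1 -7
9 -6 -3
9 -2 -7
10 -6 -4
10 -5 -5
10 -4 -6
10 -3 -7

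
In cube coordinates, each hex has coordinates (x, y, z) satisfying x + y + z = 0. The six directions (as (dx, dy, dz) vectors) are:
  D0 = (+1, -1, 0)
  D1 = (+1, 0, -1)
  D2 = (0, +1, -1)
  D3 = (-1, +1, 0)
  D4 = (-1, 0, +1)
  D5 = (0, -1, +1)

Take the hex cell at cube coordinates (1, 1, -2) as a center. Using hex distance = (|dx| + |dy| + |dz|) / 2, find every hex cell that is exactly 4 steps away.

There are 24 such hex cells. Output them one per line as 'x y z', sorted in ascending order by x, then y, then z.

Answer: -3 1 2
-3 2 1
-3 3 0
-3 4 -1
-3 5 -2
-2 0 2
-2 5 -3
-1 -1 2
-1 5 -4
0 -2 2
0 5 -5
1 -3 2
1 5 -6
2 -3 1
2 4 -6
3 -3 0
3 3 -6
4 -3 -1
4 2 -6
5 -3 -2
5 -2 -3
5 -1 -4
5 0 -5
5 1 -6

Derivation:
Walk ring at distance 4 from (1, 1, -2):
Start at center + D4*4 = (-3, 1, 2)
  hex 0: (-3, 1, 2)
  hex 1: (-2, 0, 2)
  hex 2: (-1, -1, 2)
  hex 3: (0, -2, 2)
  hex 4: (1, -3, 2)
  hex 5: (2, -3, 1)
  hex 6: (3, -3, 0)
  hex 7: (4, -3, -1)
  hex 8: (5, -3, -2)
  hex 9: (5, -2, -3)
  hex 10: (5, -1, -4)
  hex 11: (5, 0, -5)
  hex 12: (5, 1, -6)
  hex 13: (4, 2, -6)
  hex 14: (3, 3, -6)
  hex 15: (2, 4, -6)
  hex 16: (1, 5, -6)
  hex 17: (0, 5, -5)
  hex 18: (-1, 5, -4)
  hex 19: (-2, 5, -3)
  hex 20: (-3, 5, -2)
  hex 21: (-3, 4, -1)
  hex 22: (-3, 3, 0)
  hex 23: (-3, 2, 1)
Sorted: 24 hexes.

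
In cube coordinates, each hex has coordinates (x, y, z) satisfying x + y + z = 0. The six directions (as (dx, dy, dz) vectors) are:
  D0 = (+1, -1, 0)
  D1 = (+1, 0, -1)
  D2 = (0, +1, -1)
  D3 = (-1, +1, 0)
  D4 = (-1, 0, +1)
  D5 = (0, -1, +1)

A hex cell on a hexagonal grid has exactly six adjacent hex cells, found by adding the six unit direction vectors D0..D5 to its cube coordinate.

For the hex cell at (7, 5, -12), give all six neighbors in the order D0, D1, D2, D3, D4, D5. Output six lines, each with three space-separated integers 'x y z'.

Answer: 8 4 -12
8 5 -13
7 6 -13
6 6 -12
6 5 -11
7 4 -11

Derivation:
Center: (7, 5, -12). Add each direction:
  D0: (7, 5, -12) + (1, -1, 0) = (8, 4, -12)
  D1: (7, 5, -12) + (1, 0, -1) = (8, 5, -13)
  D2: (7, 5, -12) + (0, 1, -1) = (7, 6, -13)
  D3: (7, 5, -12) + (-1, 1, 0) = (6, 6, -12)
  D4: (7, 5, -12) + (-1, 0, 1) = (6, 5, -11)
  D5: (7, 5, -12) + (0, -1, 1) = (7, 4, -11)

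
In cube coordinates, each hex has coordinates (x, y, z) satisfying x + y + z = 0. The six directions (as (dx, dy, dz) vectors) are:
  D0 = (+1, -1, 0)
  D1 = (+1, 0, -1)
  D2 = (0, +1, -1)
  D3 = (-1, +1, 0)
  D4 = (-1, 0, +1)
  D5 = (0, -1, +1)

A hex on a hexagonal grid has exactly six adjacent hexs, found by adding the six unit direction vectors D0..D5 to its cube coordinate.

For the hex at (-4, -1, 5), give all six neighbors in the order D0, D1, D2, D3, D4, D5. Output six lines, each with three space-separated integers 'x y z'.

Center: (-4, -1, 5). Add each direction:
  D0: (-4, -1, 5) + (1, -1, 0) = (-3, -2, 5)
  D1: (-4, -1, 5) + (1, 0, -1) = (-3, -1, 4)
  D2: (-4, -1, 5) + (0, 1, -1) = (-4, 0, 4)
  D3: (-4, -1, 5) + (-1, 1, 0) = (-5, 0, 5)
  D4: (-4, -1, 5) + (-1, 0, 1) = (-5, -1, 6)
  D5: (-4, -1, 5) + (0, -1, 1) = (-4, -2, 6)

Answer: -3 -2 5
-3 -1 4
-4 0 4
-5 0 5
-5 -1 6
-4 -2 6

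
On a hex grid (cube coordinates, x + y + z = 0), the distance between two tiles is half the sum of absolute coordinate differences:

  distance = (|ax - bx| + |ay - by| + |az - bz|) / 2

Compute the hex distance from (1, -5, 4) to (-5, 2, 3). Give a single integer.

Answer: 7

Derivation:
|ax - bx| = |1 - (-5)| = 6
|ay - by| = |-5 - 2| = 7
|az - bz| = |4 - 3| = 1
distance = (6 + 7 + 1) / 2 = 14 / 2 = 7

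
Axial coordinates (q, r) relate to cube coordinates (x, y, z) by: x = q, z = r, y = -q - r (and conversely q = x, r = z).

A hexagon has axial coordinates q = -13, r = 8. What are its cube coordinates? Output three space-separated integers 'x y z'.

x = q = -13
z = r = 8
y = -x - z = -(-13) - (8) = 5

Answer: -13 5 8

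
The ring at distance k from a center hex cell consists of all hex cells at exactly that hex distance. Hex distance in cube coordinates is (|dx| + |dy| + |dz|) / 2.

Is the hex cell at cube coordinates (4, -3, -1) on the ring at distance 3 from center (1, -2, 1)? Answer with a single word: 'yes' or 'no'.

Answer: yes

Derivation:
|px - cx| = |4 - 1| = 3
|py - cy| = |-3 - (-2)| = 1
|pz - cz| = |-1 - 1| = 2
distance = (3+1+2)/2 = 6/2 = 3
radius = 3; distance == radius -> yes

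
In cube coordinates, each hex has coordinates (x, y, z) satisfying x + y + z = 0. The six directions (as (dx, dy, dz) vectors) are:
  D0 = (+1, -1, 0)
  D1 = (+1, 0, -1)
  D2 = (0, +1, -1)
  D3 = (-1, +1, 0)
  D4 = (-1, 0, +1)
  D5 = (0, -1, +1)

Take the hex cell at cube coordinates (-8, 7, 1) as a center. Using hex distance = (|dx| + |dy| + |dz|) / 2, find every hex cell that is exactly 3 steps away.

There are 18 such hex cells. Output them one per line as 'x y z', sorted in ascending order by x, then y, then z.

Walk ring at distance 3 from (-8, 7, 1):
Start at center + D4*3 = (-11, 7, 4)
  hex 0: (-11, 7, 4)
  hex 1: (-10, 6, 4)
  hex 2: (-9, 5, 4)
  hex 3: (-8, 4, 4)
  hex 4: (-7, 4, 3)
  hex 5: (-6, 4, 2)
  hex 6: (-5, 4, 1)
  hex 7: (-5, 5, 0)
  hex 8: (-5, 6, -1)
  hex 9: (-5, 7, -2)
  hex 10: (-6, 8, -2)
  hex 11: (-7, 9, -2)
  hex 12: (-8, 10, -2)
  hex 13: (-9, 10, -1)
  hex 14: (-10, 10, 0)
  hex 15: (-11, 10, 1)
  hex 16: (-11, 9, 2)
  hex 17: (-11, 8, 3)
Sorted: 18 hexes.

Answer: -11 7 4
-11 8 3
-11 9 2
-11 10 1
-10 6 4
-10 10 0
-9 5 4
-9 10 -1
-8 4 4
-8 10 -2
-7 4 3
-7 9 -2
-6 4 2
-6 8 -2
-5 4 1
-5 5 0
-5 6 -1
-5 7 -2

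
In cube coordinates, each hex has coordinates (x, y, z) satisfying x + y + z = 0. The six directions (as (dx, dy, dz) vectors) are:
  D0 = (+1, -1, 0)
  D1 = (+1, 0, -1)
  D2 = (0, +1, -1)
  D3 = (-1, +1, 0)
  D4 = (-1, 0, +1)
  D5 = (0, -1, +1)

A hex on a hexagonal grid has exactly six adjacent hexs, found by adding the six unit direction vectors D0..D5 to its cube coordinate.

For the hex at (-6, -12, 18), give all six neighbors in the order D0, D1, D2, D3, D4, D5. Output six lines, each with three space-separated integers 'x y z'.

Center: (-6, -12, 18). Add each direction:
  D0: (-6, -12, 18) + (1, -1, 0) = (-5, -13, 18)
  D1: (-6, -12, 18) + (1, 0, -1) = (-5, -12, 17)
  D2: (-6, -12, 18) + (0, 1, -1) = (-6, -11, 17)
  D3: (-6, -12, 18) + (-1, 1, 0) = (-7, -11, 18)
  D4: (-6, -12, 18) + (-1, 0, 1) = (-7, -12, 19)
  D5: (-6, -12, 18) + (0, -1, 1) = (-6, -13, 19)

Answer: -5 -13 18
-5 -12 17
-6 -11 17
-7 -11 18
-7 -12 19
-6 -13 19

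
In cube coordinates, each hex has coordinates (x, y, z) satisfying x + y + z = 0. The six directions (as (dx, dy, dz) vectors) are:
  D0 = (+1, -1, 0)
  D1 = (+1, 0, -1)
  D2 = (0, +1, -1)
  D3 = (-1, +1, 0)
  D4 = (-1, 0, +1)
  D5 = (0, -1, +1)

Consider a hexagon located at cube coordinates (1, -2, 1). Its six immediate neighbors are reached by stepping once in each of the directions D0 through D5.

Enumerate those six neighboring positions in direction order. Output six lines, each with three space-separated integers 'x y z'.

Center: (1, -2, 1). Add each direction:
  D0: (1, -2, 1) + (1, -1, 0) = (2, -3, 1)
  D1: (1, -2, 1) + (1, 0, -1) = (2, -2, 0)
  D2: (1, -2, 1) + (0, 1, -1) = (1, -1, 0)
  D3: (1, -2, 1) + (-1, 1, 0) = (0, -1, 1)
  D4: (1, -2, 1) + (-1, 0, 1) = (0, -2, 2)
  D5: (1, -2, 1) + (0, -1, 1) = (1, -3, 2)

Answer: 2 -3 1
2 -2 0
1 -1 0
0 -1 1
0 -2 2
1 -3 2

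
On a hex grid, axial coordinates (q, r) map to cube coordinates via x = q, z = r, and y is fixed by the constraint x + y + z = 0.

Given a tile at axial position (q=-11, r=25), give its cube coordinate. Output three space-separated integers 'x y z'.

Answer: -11 -14 25

Derivation:
x = q = -11
z = r = 25
y = -x - z = -(-11) - (25) = -14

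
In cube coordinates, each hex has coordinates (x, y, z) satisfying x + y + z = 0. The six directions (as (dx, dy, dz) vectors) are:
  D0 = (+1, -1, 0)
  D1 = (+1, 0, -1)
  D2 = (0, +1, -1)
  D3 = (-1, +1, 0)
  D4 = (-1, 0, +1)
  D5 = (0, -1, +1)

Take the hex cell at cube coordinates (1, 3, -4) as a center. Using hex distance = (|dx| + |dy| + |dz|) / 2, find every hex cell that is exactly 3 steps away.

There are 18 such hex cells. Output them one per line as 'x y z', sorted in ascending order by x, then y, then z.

Answer: -2 3 -1
-2 4 -2
-2 5 -3
-2 6 -4
-1 2 -1
-1 6 -5
0 1 -1
0 6 -6
1 0 -1
1 6 -7
2 0 -2
2 5 -7
3 0 -3
3 4 -7
4 0 -4
4 1 -5
4 2 -6
4 3 -7

Derivation:
Walk ring at distance 3 from (1, 3, -4):
Start at center + D4*3 = (-2, 3, -1)
  hex 0: (-2, 3, -1)
  hex 1: (-1, 2, -1)
  hex 2: (0, 1, -1)
  hex 3: (1, 0, -1)
  hex 4: (2, 0, -2)
  hex 5: (3, 0, -3)
  hex 6: (4, 0, -4)
  hex 7: (4, 1, -5)
  hex 8: (4, 2, -6)
  hex 9: (4, 3, -7)
  hex 10: (3, 4, -7)
  hex 11: (2, 5, -7)
  hex 12: (1, 6, -7)
  hex 13: (0, 6, -6)
  hex 14: (-1, 6, -5)
  hex 15: (-2, 6, -4)
  hex 16: (-2, 5, -3)
  hex 17: (-2, 4, -2)
Sorted: 18 hexes.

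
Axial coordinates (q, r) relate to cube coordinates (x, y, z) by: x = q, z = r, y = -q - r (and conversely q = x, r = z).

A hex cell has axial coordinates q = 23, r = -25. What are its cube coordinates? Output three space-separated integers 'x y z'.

Answer: 23 2 -25

Derivation:
x = q = 23
z = r = -25
y = -x - z = -(23) - (-25) = 2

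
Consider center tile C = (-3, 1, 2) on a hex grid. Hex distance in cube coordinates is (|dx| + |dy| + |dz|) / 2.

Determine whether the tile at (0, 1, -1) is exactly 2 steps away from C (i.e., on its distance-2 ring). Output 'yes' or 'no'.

Answer: no

Derivation:
|px - cx| = |0 - (-3)| = 3
|py - cy| = |1 - 1| = 0
|pz - cz| = |-1 - 2| = 3
distance = (3+0+3)/2 = 6/2 = 3
radius = 2; distance != radius -> no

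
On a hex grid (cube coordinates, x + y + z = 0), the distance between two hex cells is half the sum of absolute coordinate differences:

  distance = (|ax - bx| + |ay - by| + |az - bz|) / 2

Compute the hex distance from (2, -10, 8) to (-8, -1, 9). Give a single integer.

Answer: 10

Derivation:
|ax - bx| = |2 - (-8)| = 10
|ay - by| = |-10 - (-1)| = 9
|az - bz| = |8 - 9| = 1
distance = (10 + 9 + 1) / 2 = 20 / 2 = 10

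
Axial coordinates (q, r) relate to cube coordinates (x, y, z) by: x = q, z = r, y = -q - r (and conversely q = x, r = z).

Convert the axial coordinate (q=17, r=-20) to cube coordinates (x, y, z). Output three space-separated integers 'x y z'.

x = q = 17
z = r = -20
y = -x - z = -(17) - (-20) = 3

Answer: 17 3 -20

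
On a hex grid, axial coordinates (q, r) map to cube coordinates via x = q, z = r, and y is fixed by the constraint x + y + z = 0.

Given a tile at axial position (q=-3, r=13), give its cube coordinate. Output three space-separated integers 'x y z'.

Answer: -3 -10 13

Derivation:
x = q = -3
z = r = 13
y = -x - z = -(-3) - (13) = -10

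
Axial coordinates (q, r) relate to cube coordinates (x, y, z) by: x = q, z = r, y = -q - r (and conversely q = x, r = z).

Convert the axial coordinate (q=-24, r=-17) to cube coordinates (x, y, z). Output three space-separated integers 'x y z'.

Answer: -24 41 -17

Derivation:
x = q = -24
z = r = -17
y = -x - z = -(-24) - (-17) = 41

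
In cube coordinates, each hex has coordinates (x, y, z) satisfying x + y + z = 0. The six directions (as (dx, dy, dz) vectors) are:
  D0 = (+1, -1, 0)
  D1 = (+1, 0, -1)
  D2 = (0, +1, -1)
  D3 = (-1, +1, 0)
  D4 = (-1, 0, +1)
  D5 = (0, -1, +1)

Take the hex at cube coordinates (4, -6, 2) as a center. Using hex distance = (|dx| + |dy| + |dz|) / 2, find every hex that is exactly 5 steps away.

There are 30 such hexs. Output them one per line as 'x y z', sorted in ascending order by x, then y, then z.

Answer: -1 -6 7
-1 -5 6
-1 -4 5
-1 -3 4
-1 -2 3
-1 -1 2
0 -7 7
0 -1 1
1 -8 7
1 -1 0
2 -9 7
2 -1 -1
3 -10 7
3 -1 -2
4 -11 7
4 -1 -3
5 -11 6
5 -2 -3
6 -11 5
6 -3 -3
7 -11 4
7 -4 -3
8 -11 3
8 -5 -3
9 -11 2
9 -10 1
9 -9 0
9 -8 -1
9 -7 -2
9 -6 -3

Derivation:
Walk ring at distance 5 from (4, -6, 2):
Start at center + D4*5 = (-1, -6, 7)
  hex 0: (-1, -6, 7)
  hex 1: (0, -7, 7)
  hex 2: (1, -8, 7)
  hex 3: (2, -9, 7)
  hex 4: (3, -10, 7)
  hex 5: (4, -11, 7)
  hex 6: (5, -11, 6)
  hex 7: (6, -11, 5)
  hex 8: (7, -11, 4)
  hex 9: (8, -11, 3)
  hex 10: (9, -11, 2)
  hex 11: (9, -10, 1)
  hex 12: (9, -9, 0)
  hex 13: (9, -8, -1)
  hex 14: (9, -7, -2)
  hex 15: (9, -6, -3)
  hex 16: (8, -5, -3)
  hex 17: (7, -4, -3)
  hex 18: (6, -3, -3)
  hex 19: (5, -2, -3)
  hex 20: (4, -1, -3)
  hex 21: (3, -1, -2)
  hex 22: (2, -1, -1)
  hex 23: (1, -1, 0)
  hex 24: (0, -1, 1)
  hex 25: (-1, -1, 2)
  hex 26: (-1, -2, 3)
  hex 27: (-1, -3, 4)
  hex 28: (-1, -4, 5)
  hex 29: (-1, -5, 6)
Sorted: 30 hexes.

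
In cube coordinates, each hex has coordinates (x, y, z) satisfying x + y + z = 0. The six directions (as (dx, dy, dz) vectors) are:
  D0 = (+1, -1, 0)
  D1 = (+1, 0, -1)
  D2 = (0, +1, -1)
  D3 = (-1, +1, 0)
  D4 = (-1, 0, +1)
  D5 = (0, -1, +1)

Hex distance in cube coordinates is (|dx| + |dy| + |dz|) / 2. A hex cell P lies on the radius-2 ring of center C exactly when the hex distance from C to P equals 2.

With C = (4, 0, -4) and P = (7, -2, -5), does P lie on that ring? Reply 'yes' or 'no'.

Answer: no

Derivation:
|px - cx| = |7 - 4| = 3
|py - cy| = |-2 - 0| = 2
|pz - cz| = |-5 - (-4)| = 1
distance = (3+2+1)/2 = 6/2 = 3
radius = 2; distance != radius -> no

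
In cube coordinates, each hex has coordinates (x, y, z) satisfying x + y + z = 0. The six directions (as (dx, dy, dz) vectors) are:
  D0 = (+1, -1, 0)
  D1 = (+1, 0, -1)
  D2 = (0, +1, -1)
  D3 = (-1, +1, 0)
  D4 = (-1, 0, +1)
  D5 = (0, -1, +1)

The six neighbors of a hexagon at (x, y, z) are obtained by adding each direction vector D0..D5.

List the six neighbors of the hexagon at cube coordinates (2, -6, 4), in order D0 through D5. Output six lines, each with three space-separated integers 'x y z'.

Answer: 3 -7 4
3 -6 3
2 -5 3
1 -5 4
1 -6 5
2 -7 5

Derivation:
Center: (2, -6, 4). Add each direction:
  D0: (2, -6, 4) + (1, -1, 0) = (3, -7, 4)
  D1: (2, -6, 4) + (1, 0, -1) = (3, -6, 3)
  D2: (2, -6, 4) + (0, 1, -1) = (2, -5, 3)
  D3: (2, -6, 4) + (-1, 1, 0) = (1, -5, 4)
  D4: (2, -6, 4) + (-1, 0, 1) = (1, -6, 5)
  D5: (2, -6, 4) + (0, -1, 1) = (2, -7, 5)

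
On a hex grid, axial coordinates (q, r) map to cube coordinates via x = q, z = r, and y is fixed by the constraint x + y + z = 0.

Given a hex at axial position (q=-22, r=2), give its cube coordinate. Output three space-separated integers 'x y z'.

x = q = -22
z = r = 2
y = -x - z = -(-22) - (2) = 20

Answer: -22 20 2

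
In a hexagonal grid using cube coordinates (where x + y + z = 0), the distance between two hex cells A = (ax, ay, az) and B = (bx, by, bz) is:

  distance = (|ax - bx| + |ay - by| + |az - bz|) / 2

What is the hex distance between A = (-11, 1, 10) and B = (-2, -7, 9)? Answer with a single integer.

|ax - bx| = |-11 - (-2)| = 9
|ay - by| = |1 - (-7)| = 8
|az - bz| = |10 - 9| = 1
distance = (9 + 8 + 1) / 2 = 18 / 2 = 9

Answer: 9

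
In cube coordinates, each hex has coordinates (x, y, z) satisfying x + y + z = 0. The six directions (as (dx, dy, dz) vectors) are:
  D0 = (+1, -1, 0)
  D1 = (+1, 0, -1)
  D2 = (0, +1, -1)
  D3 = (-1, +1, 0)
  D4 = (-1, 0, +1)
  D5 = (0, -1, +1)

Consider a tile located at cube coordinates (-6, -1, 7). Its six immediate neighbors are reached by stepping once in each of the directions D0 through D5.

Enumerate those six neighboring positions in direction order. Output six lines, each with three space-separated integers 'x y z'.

Answer: -5 -2 7
-5 -1 6
-6 0 6
-7 0 7
-7 -1 8
-6 -2 8

Derivation:
Center: (-6, -1, 7). Add each direction:
  D0: (-6, -1, 7) + (1, -1, 0) = (-5, -2, 7)
  D1: (-6, -1, 7) + (1, 0, -1) = (-5, -1, 6)
  D2: (-6, -1, 7) + (0, 1, -1) = (-6, 0, 6)
  D3: (-6, -1, 7) + (-1, 1, 0) = (-7, 0, 7)
  D4: (-6, -1, 7) + (-1, 0, 1) = (-7, -1, 8)
  D5: (-6, -1, 7) + (0, -1, 1) = (-6, -2, 8)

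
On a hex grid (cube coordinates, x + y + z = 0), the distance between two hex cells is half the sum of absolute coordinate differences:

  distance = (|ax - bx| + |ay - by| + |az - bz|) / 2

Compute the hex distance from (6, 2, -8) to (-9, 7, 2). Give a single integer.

|ax - bx| = |6 - (-9)| = 15
|ay - by| = |2 - 7| = 5
|az - bz| = |-8 - 2| = 10
distance = (15 + 5 + 10) / 2 = 30 / 2 = 15

Answer: 15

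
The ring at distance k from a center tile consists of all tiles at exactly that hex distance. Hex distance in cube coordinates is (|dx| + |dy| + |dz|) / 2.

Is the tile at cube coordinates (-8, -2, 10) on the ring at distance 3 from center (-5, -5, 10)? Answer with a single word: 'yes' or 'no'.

|px - cx| = |-8 - (-5)| = 3
|py - cy| = |-2 - (-5)| = 3
|pz - cz| = |10 - 10| = 0
distance = (3+3+0)/2 = 6/2 = 3
radius = 3; distance == radius -> yes

Answer: yes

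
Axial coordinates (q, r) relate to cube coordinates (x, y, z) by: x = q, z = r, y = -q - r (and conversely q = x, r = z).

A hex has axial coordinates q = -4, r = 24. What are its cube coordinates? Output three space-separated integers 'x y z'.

x = q = -4
z = r = 24
y = -x - z = -(-4) - (24) = -20

Answer: -4 -20 24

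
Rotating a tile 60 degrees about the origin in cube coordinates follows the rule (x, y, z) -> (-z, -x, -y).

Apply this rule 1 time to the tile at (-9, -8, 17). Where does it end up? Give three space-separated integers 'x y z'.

Answer: -17 9 8

Derivation:
Start: (-9, -8, 17)
Step 1: (-9, -8, 17) -> (-(17), -(-9), -(-8)) = (-17, 9, 8)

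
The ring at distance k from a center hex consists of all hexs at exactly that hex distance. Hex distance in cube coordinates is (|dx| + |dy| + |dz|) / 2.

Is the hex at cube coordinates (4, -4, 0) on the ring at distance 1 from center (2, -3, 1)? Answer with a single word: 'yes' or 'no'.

|px - cx| = |4 - 2| = 2
|py - cy| = |-4 - (-3)| = 1
|pz - cz| = |0 - 1| = 1
distance = (2+1+1)/2 = 4/2 = 2
radius = 1; distance != radius -> no

Answer: no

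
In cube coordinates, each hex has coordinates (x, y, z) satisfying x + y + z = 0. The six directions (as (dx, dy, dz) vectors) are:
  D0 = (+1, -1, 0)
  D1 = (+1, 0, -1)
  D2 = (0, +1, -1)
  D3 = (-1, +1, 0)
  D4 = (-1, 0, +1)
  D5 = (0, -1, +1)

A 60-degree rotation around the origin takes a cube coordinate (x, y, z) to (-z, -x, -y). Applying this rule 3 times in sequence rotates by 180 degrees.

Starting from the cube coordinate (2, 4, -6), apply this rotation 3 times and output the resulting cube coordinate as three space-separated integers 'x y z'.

Start: (2, 4, -6)
Step 1: (2, 4, -6) -> (-(-6), -(2), -(4)) = (6, -2, -4)
Step 2: (6, -2, -4) -> (-(-4), -(6), -(-2)) = (4, -6, 2)
Step 3: (4, -6, 2) -> (-(2), -(4), -(-6)) = (-2, -4, 6)

Answer: -2 -4 6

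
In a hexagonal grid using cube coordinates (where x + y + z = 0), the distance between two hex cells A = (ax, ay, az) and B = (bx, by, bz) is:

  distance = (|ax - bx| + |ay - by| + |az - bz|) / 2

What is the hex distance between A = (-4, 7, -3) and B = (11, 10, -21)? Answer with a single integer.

Answer: 18

Derivation:
|ax - bx| = |-4 - 11| = 15
|ay - by| = |7 - 10| = 3
|az - bz| = |-3 - (-21)| = 18
distance = (15 + 3 + 18) / 2 = 36 / 2 = 18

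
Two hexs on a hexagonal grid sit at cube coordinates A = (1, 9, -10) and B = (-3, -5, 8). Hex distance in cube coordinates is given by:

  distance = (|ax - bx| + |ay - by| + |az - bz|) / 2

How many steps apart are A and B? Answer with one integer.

Answer: 18

Derivation:
|ax - bx| = |1 - (-3)| = 4
|ay - by| = |9 - (-5)| = 14
|az - bz| = |-10 - 8| = 18
distance = (4 + 14 + 18) / 2 = 36 / 2 = 18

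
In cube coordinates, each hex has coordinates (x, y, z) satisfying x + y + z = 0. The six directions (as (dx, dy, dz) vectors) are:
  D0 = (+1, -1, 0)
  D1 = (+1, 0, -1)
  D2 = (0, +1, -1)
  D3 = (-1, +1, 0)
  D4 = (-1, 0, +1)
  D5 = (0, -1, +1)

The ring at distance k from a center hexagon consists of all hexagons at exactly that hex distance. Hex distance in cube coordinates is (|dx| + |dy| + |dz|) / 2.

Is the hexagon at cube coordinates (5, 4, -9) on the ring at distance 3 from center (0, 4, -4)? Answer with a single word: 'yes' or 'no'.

|px - cx| = |5 - 0| = 5
|py - cy| = |4 - 4| = 0
|pz - cz| = |-9 - (-4)| = 5
distance = (5+0+5)/2 = 10/2 = 5
radius = 3; distance != radius -> no

Answer: no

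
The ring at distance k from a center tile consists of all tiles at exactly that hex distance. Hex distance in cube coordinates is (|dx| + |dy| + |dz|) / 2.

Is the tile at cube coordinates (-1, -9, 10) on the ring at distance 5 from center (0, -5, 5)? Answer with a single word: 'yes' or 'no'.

Answer: yes

Derivation:
|px - cx| = |-1 - 0| = 1
|py - cy| = |-9 - (-5)| = 4
|pz - cz| = |10 - 5| = 5
distance = (1+4+5)/2 = 10/2 = 5
radius = 5; distance == radius -> yes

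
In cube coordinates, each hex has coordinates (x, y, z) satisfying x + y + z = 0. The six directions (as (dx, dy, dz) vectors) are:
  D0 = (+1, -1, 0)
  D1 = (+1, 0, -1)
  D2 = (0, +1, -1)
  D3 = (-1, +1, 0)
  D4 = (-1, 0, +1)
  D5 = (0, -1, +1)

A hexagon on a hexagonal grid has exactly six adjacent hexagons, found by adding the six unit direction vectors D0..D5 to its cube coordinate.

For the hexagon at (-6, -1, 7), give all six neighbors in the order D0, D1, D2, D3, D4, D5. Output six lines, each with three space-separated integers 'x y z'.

Answer: -5 -2 7
-5 -1 6
-6 0 6
-7 0 7
-7 -1 8
-6 -2 8

Derivation:
Center: (-6, -1, 7). Add each direction:
  D0: (-6, -1, 7) + (1, -1, 0) = (-5, -2, 7)
  D1: (-6, -1, 7) + (1, 0, -1) = (-5, -1, 6)
  D2: (-6, -1, 7) + (0, 1, -1) = (-6, 0, 6)
  D3: (-6, -1, 7) + (-1, 1, 0) = (-7, 0, 7)
  D4: (-6, -1, 7) + (-1, 0, 1) = (-7, -1, 8)
  D5: (-6, -1, 7) + (0, -1, 1) = (-6, -2, 8)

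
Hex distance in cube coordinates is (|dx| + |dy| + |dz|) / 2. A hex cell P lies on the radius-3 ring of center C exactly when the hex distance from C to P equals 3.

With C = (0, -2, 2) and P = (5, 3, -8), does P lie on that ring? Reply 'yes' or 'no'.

|px - cx| = |5 - 0| = 5
|py - cy| = |3 - (-2)| = 5
|pz - cz| = |-8 - 2| = 10
distance = (5+5+10)/2 = 20/2 = 10
radius = 3; distance != radius -> no

Answer: no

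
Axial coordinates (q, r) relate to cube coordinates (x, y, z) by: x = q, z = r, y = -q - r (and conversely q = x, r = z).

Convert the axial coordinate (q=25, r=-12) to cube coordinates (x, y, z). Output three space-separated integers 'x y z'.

Answer: 25 -13 -12

Derivation:
x = q = 25
z = r = -12
y = -x - z = -(25) - (-12) = -13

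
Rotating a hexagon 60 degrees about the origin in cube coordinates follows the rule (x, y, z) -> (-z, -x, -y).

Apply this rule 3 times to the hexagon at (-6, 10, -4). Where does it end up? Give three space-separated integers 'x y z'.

Answer: 6 -10 4

Derivation:
Start: (-6, 10, -4)
Step 1: (-6, 10, -4) -> (-(-4), -(-6), -(10)) = (4, 6, -10)
Step 2: (4, 6, -10) -> (-(-10), -(4), -(6)) = (10, -4, -6)
Step 3: (10, -4, -6) -> (-(-6), -(10), -(-4)) = (6, -10, 4)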